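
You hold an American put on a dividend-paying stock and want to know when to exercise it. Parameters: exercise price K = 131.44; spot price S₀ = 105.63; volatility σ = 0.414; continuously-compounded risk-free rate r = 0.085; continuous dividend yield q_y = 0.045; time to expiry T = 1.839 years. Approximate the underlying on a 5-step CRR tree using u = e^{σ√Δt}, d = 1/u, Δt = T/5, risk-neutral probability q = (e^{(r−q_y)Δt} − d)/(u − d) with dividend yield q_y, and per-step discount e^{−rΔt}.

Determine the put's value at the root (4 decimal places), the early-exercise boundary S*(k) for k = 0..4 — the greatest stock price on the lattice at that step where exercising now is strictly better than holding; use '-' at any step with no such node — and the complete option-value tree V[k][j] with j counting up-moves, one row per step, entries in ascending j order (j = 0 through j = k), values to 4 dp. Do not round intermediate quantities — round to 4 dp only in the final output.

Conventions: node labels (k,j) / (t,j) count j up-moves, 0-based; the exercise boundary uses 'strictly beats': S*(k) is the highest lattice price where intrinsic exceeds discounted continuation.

params: Δt=0.36780 u=1.28541 d=0.77796 q=0.46677 e^(-rΔt)=0.96922
t_5 payoffs: 101.3390 81.7048 49.2638 0.0000 0.0000 0.0000
t_4: node(4,0) S=38.6921 payoff=92.7479 vs cont=89.3374 → 92.7479 [stop]  node(4,1) S=63.9300 payoff=67.5100 vs cont=64.5137 → 67.5100 [stop]  node(4,2) S=105.6300 payoff=25.8100 vs cont=25.4606 → 25.8100 [stop]  node(4,3) S=174.5298 payoff=0.0000 vs cont=0.0000 → 0.0000 [wait]  node(4,4) S=288.3713 payoff=0.0000 vs cont=0.0000 → 0.0000 [wait]  ⇒ S*(4)=105.6300
t_3: node(3,0) S=49.7352 payoff=81.7048 vs cont=78.4756 → 81.7048 [stop]  node(3,1) S=82.1762 payoff=49.2638 vs cont=46.5671 → 49.2638 [stop]  node(3,2) S=135.7777 payoff=0.0000 vs cont=13.3392 → 13.3392 [wait]  node(3,3) S=224.3421 payoff=0.0000 vs cont=0.0000 → 0.0000 [wait]  ⇒ S*(3)=82.1762
t_2: node(2,0) S=63.9300 payoff=67.5100 vs cont=64.5137 → 67.5100 [stop]  node(2,1) S=105.6300 payoff=25.8100 vs cont=31.4952 → 31.4952 [wait]  node(2,2) S=174.5298 payoff=0.0000 vs cont=6.8940 → 6.8940 [wait]  ⇒ S*(2)=63.9300
t_1: node(1,0) S=82.1762 payoff=49.2638 vs cont=49.1391 → 49.2638 [stop]  node(1,1) S=135.7777 payoff=0.0000 vs cont=19.3963 → 19.3963 [wait]  ⇒ S*(1)=82.1762
t_0: node(0,0) S=105.6300 payoff=25.8100 vs cont=34.2355 → 34.2355 [wait]  ⇒ S*(0)=-

price = 34.2355
boundary = - 82.1762 63.9300 82.1762 105.6300
tree:
34.2355
49.2638 19.3963
67.5100 31.4952 6.8940
81.7048 49.2638 13.3392 0.0000
92.7479 67.5100 25.8100 0.0000 0.0000
101.3390 81.7048 49.2638 0.0000 0.0000 0.0000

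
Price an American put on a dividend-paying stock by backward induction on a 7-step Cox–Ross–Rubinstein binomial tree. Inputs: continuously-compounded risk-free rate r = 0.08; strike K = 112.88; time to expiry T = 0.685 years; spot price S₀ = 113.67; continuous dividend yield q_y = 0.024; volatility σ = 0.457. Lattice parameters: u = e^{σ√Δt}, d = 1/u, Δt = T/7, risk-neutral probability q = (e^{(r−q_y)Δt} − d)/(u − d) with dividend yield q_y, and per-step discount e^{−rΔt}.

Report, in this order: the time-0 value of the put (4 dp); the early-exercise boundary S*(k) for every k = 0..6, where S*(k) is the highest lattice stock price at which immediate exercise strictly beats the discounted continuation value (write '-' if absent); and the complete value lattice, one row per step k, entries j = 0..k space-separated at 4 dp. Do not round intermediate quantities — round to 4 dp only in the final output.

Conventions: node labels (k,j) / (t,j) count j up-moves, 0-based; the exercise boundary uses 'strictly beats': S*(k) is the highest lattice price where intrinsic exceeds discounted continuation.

price = 15.0899
boundary = - - - 74.0264 64.1653 74.0264 85.4030
tree:
15.0899
21.3978 8.5960
29.3776 13.2203 3.7954
38.8536 19.7314 6.4789 0.9901
48.7147 28.3601 10.8336 1.9319 0.0000
57.2622 38.8536 17.6103 3.7696 0.0000 0.0000
64.6711 48.7147 27.4770 7.3554 0.0000 0.0000 0.0000
71.0930 57.2622 38.8536 14.3521 0.0000 0.0000 0.0000 0.0000

params: Δt=0.09786 u=1.15368 d=0.86679 q=0.48347 e^(-rΔt)=0.99220
t_7 payoffs: 71.0930 57.2622 38.8536 14.3521 0.0000 0.0000 0.0000 0.0000
t_6: node(6,0) S=48.2089 payoff=64.6711 vs cont=63.9040 → 64.6711 [stop]  node(6,1) S=64.1653 payoff=48.7147 vs cont=47.9850 → 48.7147 [stop]  node(6,2) S=85.4030 payoff=27.4770 vs cont=26.7971 → 27.4770 [stop]  node(6,3) S=113.6700 payoff=0.0000 vs cont=7.3554 → 7.3554 [wait]  node(6,4) S=151.2930 payoff=0.0000 vs cont=0.0000 → 0.0000 [wait]  node(6,5) S=201.3685 payoff=0.0000 vs cont=0.0000 → 0.0000 [wait]  node(6,6) S=268.0183 payoff=0.0000 vs cont=0.0000 → 0.0000 [wait]  ⇒ S*(6)=85.4030
t_5: node(5,0) S=55.6178 payoff=57.2622 vs cont=56.5125 → 57.2622 [stop]  node(5,1) S=74.0264 payoff=38.8536 vs cont=38.1470 → 38.8536 [stop]  node(5,2) S=98.5279 payoff=14.3521 vs cont=17.6103 → 17.6103 [wait]  node(5,3) S=131.1391 payoff=0.0000 vs cont=3.7696 → 3.7696 [wait]  node(5,4) S=174.5441 payoff=0.0000 vs cont=0.0000 → 0.0000 [wait]  node(5,5) S=232.3154 payoff=0.0000 vs cont=0.0000 → 0.0000 [wait]  ⇒ S*(5)=74.0264
t_4: node(4,0) S=64.1653 payoff=48.7147 vs cont=47.9850 → 48.7147 [stop]  node(4,1) S=85.4030 payoff=27.4770 vs cont=28.3601 → 28.3601 [wait]  node(4,2) S=113.6700 payoff=0.0000 vs cont=10.8336 → 10.8336 [wait]  node(4,3) S=151.2930 payoff=0.0000 vs cont=1.9319 → 1.9319 [wait]  node(4,4) S=201.3685 payoff=0.0000 vs cont=0.0000 → 0.0000 [wait]  ⇒ S*(4)=64.1653
t_3: node(3,0) S=74.0264 payoff=38.8536 vs cont=38.5707 → 38.8536 [stop]  node(3,1) S=98.5279 payoff=14.3521 vs cont=19.7314 → 19.7314 [wait]  node(3,2) S=131.1391 payoff=0.0000 vs cont=6.4789 → 6.4789 [wait]  node(3,3) S=174.5441 payoff=0.0000 vs cont=0.9901 → 0.9901 [wait]  ⇒ S*(3)=74.0264
t_2: node(2,0) S=85.4030 payoff=27.4770 vs cont=29.3776 → 29.3776 [wait]  node(2,1) S=113.6700 payoff=0.0000 vs cont=13.2203 → 13.2203 [wait]  node(2,2) S=151.2930 payoff=0.0000 vs cont=3.7954 → 3.7954 [wait]  ⇒ S*(2)=-
t_1: node(1,0) S=98.5279 payoff=14.3521 vs cont=21.3978 → 21.3978 [wait]  node(1,1) S=131.1391 payoff=0.0000 vs cont=8.5960 → 8.5960 [wait]  ⇒ S*(1)=-
t_0: node(0,0) S=113.6700 payoff=0.0000 vs cont=15.0899 → 15.0899 [wait]  ⇒ S*(0)=-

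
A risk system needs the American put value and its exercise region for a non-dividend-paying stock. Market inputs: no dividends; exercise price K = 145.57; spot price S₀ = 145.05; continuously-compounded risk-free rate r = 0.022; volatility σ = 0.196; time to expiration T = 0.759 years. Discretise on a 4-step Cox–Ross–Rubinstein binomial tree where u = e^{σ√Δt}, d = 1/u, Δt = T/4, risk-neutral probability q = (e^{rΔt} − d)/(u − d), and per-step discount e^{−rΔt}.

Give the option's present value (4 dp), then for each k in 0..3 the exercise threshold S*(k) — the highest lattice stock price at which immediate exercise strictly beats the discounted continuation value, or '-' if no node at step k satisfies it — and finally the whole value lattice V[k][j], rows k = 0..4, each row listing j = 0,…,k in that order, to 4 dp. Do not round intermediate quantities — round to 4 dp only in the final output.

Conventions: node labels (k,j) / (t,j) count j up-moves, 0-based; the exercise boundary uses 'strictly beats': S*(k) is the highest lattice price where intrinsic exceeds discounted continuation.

price = 8.8372
boundary = - - 122.2811 133.1798
tree:
8.8372
14.6595 3.1609
23.2889 6.2595 0.1273
33.2958 12.3902 0.2573 0.0000
42.4838 23.2889 0.5200 0.0000 0.0000

params: Δt=0.18975 u=1.08913 d=0.91816 q=0.50314 e^(-rΔt)=0.99583
t_4 payoffs: 42.4838 23.2889 0.5200 0.0000 0.0000
t_3: node(3,0) S=112.2742 payoff=33.2958 vs cont=32.6894 → 33.2958 [stop]  node(3,1) S=133.1798 payoff=12.3902 vs cont=11.7838 → 12.3902 [stop]  node(3,2) S=157.9781 payoff=0.0000 vs cont=0.2573 → 0.2573 [wait]  node(3,3) S=187.3940 payoff=0.0000 vs cont=0.0000 → 0.0000 [wait]  ⇒ S*(3)=133.1798
t_2: node(2,0) S=122.2811 payoff=23.2889 vs cont=22.6825 → 23.2889 [stop]  node(2,1) S=145.0500 payoff=0.5200 vs cont=6.2595 → 6.2595 [wait]  node(2,2) S=172.0586 payoff=0.0000 vs cont=0.1273 → 0.1273 [wait]  ⇒ S*(2)=122.2811
t_1: node(1,0) S=133.1798 payoff=12.3902 vs cont=14.6595 → 14.6595 [wait]  node(1,1) S=157.9781 payoff=0.0000 vs cont=3.1609 → 3.1609 [wait]  ⇒ S*(1)=-
t_0: node(0,0) S=145.0500 payoff=0.5200 vs cont=8.8372 → 8.8372 [wait]  ⇒ S*(0)=-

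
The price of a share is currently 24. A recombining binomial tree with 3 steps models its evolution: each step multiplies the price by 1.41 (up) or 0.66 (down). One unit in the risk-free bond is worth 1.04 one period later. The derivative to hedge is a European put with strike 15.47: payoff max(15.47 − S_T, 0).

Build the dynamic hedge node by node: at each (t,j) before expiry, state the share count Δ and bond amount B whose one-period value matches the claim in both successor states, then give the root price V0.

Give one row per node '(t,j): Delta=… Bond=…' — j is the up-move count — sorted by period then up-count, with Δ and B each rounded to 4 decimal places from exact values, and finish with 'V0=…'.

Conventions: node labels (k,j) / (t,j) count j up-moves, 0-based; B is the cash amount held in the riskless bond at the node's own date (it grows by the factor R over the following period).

Arbitrage-free pricing uses the up-move probability p* = (R−d)/(u−d) = 0.5067, discounting each step at R = 1.04.
Expiry values: V(3,0)=8.5701, V(3,1)=0.7293, V(3,2)=0.0000, V(3,3)=0.0000
  t=2,j=0: stock 10.4544 → up 14.7407 (V=0.7293), down 6.8999 (V=8.5701). Price 4.4206; hedge Δ=-1.0000, bond B=14.8750.
  t=2,j=1: stock 22.3344 → up 31.4915 (V=0.0000), down 14.7407 (V=0.7293). Price 0.3459; hedge Δ=-0.0435, bond B=1.3183.
  t=2,j=2: stock 47.7144 → up 67.2773 (V=0.0000), down 31.4915 (V=0.0000). Price 0.0000; hedge Δ=0.0000, bond B=0.0000.
  t=1,j=0: stock 15.8400 → up 22.3344 (V=0.3459), down 10.4544 (V=4.4206). Price 2.2655; hedge Δ=-0.3430, bond B=7.6984.
  t=1,j=1: stock 33.8400 → up 47.7144 (V=0.0000), down 22.3344 (V=0.3459). Price 0.1641; hedge Δ=-0.0136, bond B=0.6254.
  t=0,j=0: stock 24.0000 → up 33.8400 (V=0.1641), down 15.8400 (V=2.2655). Price 1.1546; hedge Δ=-0.1167, bond B=3.9565.
Verification: the root portfolio costs Δ(0,0)·S0 + B(0,0) = 1.1546, matching V0.

(0,0): Delta=-0.1167 Bond=3.9565
(1,0): Delta=-0.3430 Bond=7.6984
(1,1): Delta=-0.0136 Bond=0.6254
(2,0): Delta=-1.0000 Bond=14.8750
(2,1): Delta=-0.0435 Bond=1.3183
(2,2): Delta=0.0000 Bond=0.0000
V0=1.1546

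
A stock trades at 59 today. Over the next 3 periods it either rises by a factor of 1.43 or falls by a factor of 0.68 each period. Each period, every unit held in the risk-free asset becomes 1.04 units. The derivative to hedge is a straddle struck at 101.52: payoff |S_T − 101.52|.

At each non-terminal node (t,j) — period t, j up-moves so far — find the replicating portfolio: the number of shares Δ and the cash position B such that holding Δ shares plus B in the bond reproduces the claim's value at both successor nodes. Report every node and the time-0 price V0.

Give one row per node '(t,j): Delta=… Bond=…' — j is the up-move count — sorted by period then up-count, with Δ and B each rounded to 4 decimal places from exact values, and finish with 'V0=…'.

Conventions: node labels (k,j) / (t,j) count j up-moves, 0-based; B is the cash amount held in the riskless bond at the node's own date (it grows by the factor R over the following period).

(0,0): Delta=-0.3163 Bond=63.8774
(1,0): Delta=-1.0000 Bond=93.8609
(1,1): Delta=0.0359 Bond=36.7182
(2,0): Delta=-1.0000 Bond=97.6154
(2,1): Delta=-1.0000 Bond=97.6154
(2,2): Delta=0.5695 Bond=-26.1938
V0=45.2134

Under the risk-neutral measure, an up-move has probability p* = (R−d)/(u−d) = 0.4800 and values discount at R = 1.04.
At maturity the claim pays: V(3,0)=82.9685, V(3,1)=62.5073, V(3,2)=19.4786, V(3,3)=71.0082
(2,0): S=27.2816. Δ = (V_up−V_dn)/(S_up−S_dn) = (62.5073−82.9685)/(39.0127−18.5515) = -1.0000. V = [p*·62.5073 + (1−p*)·82.9685]/1.04 = 70.3338. B = V − Δ·S = 97.6154.
(2,1): S=57.3716. Δ = (V_up−V_dn)/(S_up−S_dn) = (19.4786−62.5073)/(82.0414−39.0127) = -1.0000. V = [p*·19.4786 + (1−p*)·62.5073]/1.04 = 40.2438. B = V − Δ·S = 97.6154.
(2,2): S=120.6491. Δ = (V_up−V_dn)/(S_up−S_dn) = (71.0082−19.4786)/(172.5282−82.0414) = 0.5695. V = [p*·71.0082 + (1−p*)·19.4786]/1.04 = 42.5123. B = V − Δ·S = -26.1938.
(1,0): S=40.1200. Δ = (V_up−V_dn)/(S_up−S_dn) = (40.2438−70.3338)/(57.3716−27.2816) = -1.0000. V = [p*·40.2438 + (1−p*)·70.3338]/1.04 = 53.7409. B = V − Δ·S = 93.8609.
(1,1): S=84.3700. Δ = (V_up−V_dn)/(S_up−S_dn) = (42.5123−40.2438)/(120.6491−57.3716) = 0.0359. V = [p*·42.5123 + (1−p*)·40.2438]/1.04 = 39.7430. B = V − Δ·S = 36.7182.
(0,0): S=59.0000. Δ = (V_up−V_dn)/(S_up−S_dn) = (39.7430−53.7409)/(84.3700−40.1200) = -0.3163. V = [p*·39.7430 + (1−p*)·53.7409]/1.04 = 45.2134. B = V − Δ·S = 63.8774.
As a check, the time-0 holding Δ(0,0)·S0 + B(0,0) comes to 45.2134 — exactly V0.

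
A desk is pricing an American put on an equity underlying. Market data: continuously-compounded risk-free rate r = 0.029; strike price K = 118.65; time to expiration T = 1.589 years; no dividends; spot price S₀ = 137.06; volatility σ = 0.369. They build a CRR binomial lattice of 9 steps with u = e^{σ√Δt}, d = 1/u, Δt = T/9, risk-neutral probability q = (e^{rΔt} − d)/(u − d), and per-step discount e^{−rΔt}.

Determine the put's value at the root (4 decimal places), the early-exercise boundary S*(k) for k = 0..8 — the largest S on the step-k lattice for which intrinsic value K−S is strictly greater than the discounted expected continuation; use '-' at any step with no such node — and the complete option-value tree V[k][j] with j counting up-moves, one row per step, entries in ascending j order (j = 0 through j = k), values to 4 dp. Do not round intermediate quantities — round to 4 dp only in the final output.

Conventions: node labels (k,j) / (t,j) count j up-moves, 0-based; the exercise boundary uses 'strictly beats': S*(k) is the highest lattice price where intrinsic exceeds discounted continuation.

price = 13.0839
boundary = - - - - 73.7164 63.1288 73.7164 86.0797 100.5165
tree:
13.0839
18.6524 7.1386
25.8650 10.9701 3.0277
34.7302 16.4539 5.0947 0.8011
44.9336 23.9519 8.4360 1.4977 0.0483
55.5212 33.5881 13.6777 2.7979 0.0929 0.0000
64.5881 44.9336 21.5493 5.2217 0.1788 0.0000 0.0000
72.3528 55.5212 32.5703 9.7359 0.3442 0.0000 0.0000 0.0000
79.0023 64.5881 44.9336 18.1335 0.6626 0.0000 0.0000 0.0000 0.0000
84.6968 72.3528 55.5212 32.5703 1.2754 0.0000 0.0000 0.0000 0.0000 0.0000

Δt=0.17656, u=1.16771, d=0.85637, q=0.47780, disc=e^(-rΔt)=0.99489
k=9 terminal: V=max(K-S,0) → 84.6968 72.3528 55.5212 32.5703 1.2754 0.0000 0.0000 0.0000 0.0000 0.0000
k=8: j=0 S=39.6477 intr=79.0023 cont=78.3964 V=79.0023[EX]; j=1 S=54.0619 intr=64.5881 cont=63.9822 V=64.5881[EX]; j=2 S=73.7164 intr=44.9336 cont=44.3276 V=44.9336[EX]; j=3 S=100.5165 intr=18.1335 cont=17.5275 V=18.1335[EX]; j=4 S=137.0600 intr=0.0000 cont=0.6626 V=0.6626[hold]; j=5 S=186.8891 intr=0.0000 cont=0.0000 V=0.0000[hold]; j=6 S=254.8339 intr=0.0000 cont=0.0000 V=0.0000[hold]; j=7 S=347.4806 intr=0.0000 cont=0.0000 V=0.0000[hold]; j=8 S=473.8095 intr=0.0000 cont=0.0000 V=0.0000[hold]  S*(8)=100.5165
k=7: j=0 S=46.2972 intr=72.3528 cont=71.7469 V=72.3528[EX]; j=1 S=63.1288 intr=55.5212 cont=54.9152 V=55.5212[EX]; j=2 S=86.0797 intr=32.5703 cont=31.9643 V=32.5703[EX]; j=3 S=117.3746 intr=1.2754 cont=9.7359 V=9.7359[hold]; j=4 S=160.0469 intr=0.0000 cont=0.3442 V=0.3442[hold]; j=5 S=218.2331 intr=0.0000 cont=0.0000 V=0.0000[hold]; j=6 S=297.5732 intr=0.0000 cont=0.0000 V=0.0000[hold]; j=7 S=405.7580 intr=0.0000 cont=0.0000 V=0.0000[hold]  S*(7)=86.0797
k=6: j=0 S=54.0619 intr=64.5881 cont=63.9822 V=64.5881[EX]; j=1 S=73.7164 intr=44.9336 cont=44.3276 V=44.9336[EX]; j=2 S=100.5165 intr=18.1335 cont=21.5493 V=21.5493[hold]; j=3 S=137.0600 intr=0.0000 cont=5.2217 V=5.2217[hold]; j=4 S=186.8891 intr=0.0000 cont=0.1788 V=0.1788[hold]; j=5 S=254.8339 intr=0.0000 cont=0.0000 V=0.0000[hold]; j=6 S=347.4806 intr=0.0000 cont=0.0000 V=0.0000[hold]  S*(6)=73.7164
k=5: j=0 S=63.1288 intr=55.5212 cont=54.9152 V=55.5212[EX]; j=1 S=86.0797 intr=32.5703 cont=33.5881 V=33.5881[hold]; j=2 S=117.3746 intr=1.2754 cont=13.6777 V=13.6777[hold]; j=3 S=160.0469 intr=0.0000 cont=2.7979 V=2.7979[hold]; j=4 S=218.2331 intr=0.0000 cont=0.0929 V=0.0929[hold]; j=5 S=297.5732 intr=0.0000 cont=0.0000 V=0.0000[hold]  S*(5)=63.1288
k=4: j=0 S=73.7164 intr=44.9336 cont=44.8115 V=44.9336[EX]; j=1 S=100.5165 intr=18.1335 cont=23.9519 V=23.9519[hold]; j=2 S=137.0600 intr=0.0000 cont=8.4360 V=8.4360[hold]; j=3 S=186.8891 intr=0.0000 cont=1.4977 V=1.4977[hold]; j=4 S=254.8339 intr=0.0000 cont=0.0483 V=0.0483[hold]  S*(4)=73.7164
k=3: j=0 S=86.0797 intr=32.5703 cont=34.7302 V=34.7302[hold]; j=1 S=117.3746 intr=1.2754 cont=16.4539 V=16.4539[hold]; j=2 S=160.0469 intr=0.0000 cont=5.0947 V=5.0947[hold]; j=3 S=218.2331 intr=0.0000 cont=0.8011 V=0.8011[hold]  S*(3)=-
k=2: j=0 S=100.5165 intr=18.1335 cont=25.8650 V=25.8650[hold]; j=1 S=137.0600 intr=0.0000 cont=10.9701 V=10.9701[hold]; j=2 S=186.8891 intr=0.0000 cont=3.0277 V=3.0277[hold]  S*(2)=-
k=1: j=0 S=117.3746 intr=1.2754 cont=18.6524 V=18.6524[hold]; j=1 S=160.0469 intr=0.0000 cont=7.1386 V=7.1386[hold]  S*(1)=-
k=0: j=0 S=137.0600 intr=0.0000 cont=13.0839 V=13.0839[hold]  S*(0)=-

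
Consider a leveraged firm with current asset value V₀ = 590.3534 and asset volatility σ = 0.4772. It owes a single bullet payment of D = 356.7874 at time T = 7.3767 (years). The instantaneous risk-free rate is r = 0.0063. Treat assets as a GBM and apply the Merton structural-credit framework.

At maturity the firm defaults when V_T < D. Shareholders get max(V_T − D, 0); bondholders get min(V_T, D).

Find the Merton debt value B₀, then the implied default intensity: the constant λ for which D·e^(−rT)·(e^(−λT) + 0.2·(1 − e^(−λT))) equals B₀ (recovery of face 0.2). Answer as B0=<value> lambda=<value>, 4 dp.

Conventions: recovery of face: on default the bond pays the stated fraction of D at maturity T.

Work the structural quantities from V₀ = 590.3534 against face 356.7874:
d₁ = [ln(V₀/D) + (r + σ²/2)T] / (σ√T)
   = [ln(590.3534/356.7874) + (0.0063 + 0.5·0.4772²)·7.3767] / (0.4772·√7.3767)
   = [0.503581 + 0.886384] / 1.296079 = 1.072438
d₂ = d₁ − σ√T = 1.072438 − 1.296079 = -0.223641
N(d₁) = 0.858238,  N(d₂) = 0.411518,  e^(−rT) = 0.954590
E₀ = V₀·N(d₁) − D·e^(−rT)·N(d₂)
   = 590.3534·0.858238 − 356.7874·0.954590·0.411518 = 366.506651
B₀ = V₀ − E₀ = 590.3534 − 366.506651 = 223.846749
e^(−λT) = (B₀·e^(rT)/D − 0.2)/(1 − 0.2) = (223.8467·1.047570/356.7874 − 0.2)/0.8 = 0.57155049
λ = −ln(0.57155049)/7.3767 = 0.075834

B0=223.8467 lambda=0.0758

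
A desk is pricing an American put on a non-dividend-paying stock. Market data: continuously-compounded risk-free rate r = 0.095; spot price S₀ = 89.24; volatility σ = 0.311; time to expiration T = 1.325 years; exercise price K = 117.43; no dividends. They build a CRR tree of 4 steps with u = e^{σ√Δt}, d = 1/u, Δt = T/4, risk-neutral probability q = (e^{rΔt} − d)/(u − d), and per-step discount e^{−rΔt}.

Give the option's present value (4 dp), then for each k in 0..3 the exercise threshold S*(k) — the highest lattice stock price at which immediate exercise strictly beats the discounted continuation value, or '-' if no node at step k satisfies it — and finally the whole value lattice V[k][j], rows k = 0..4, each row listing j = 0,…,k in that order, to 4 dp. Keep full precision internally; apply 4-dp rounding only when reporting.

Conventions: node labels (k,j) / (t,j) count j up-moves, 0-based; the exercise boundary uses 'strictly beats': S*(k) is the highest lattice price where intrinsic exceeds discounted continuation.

price = 28.1900
boundary = 89.2400 74.6145 89.2400 74.6145
tree:
28.1900
42.8155 15.3511
55.0440 28.1900 5.4994
65.2684 42.8155 12.4510 0.0000
73.8171 55.0440 28.1900 0.0000 0.0000

params: Δt=0.33125 u=1.19601 d=0.83611 q=0.54420 e^(-rΔt)=0.96902
t_4 payoffs: 73.8171 55.0440 28.1900 0.0000 0.0000
t_3: node(3,0) S=52.1616 payoff=65.2684 vs cont=61.6305 → 65.2684 [stop]  node(3,1) S=74.6145 payoff=42.8155 vs cont=39.1776 → 42.8155 [stop]  node(3,2) S=106.7322 payoff=10.6978 vs cont=12.4510 → 12.4510 [wait]  node(3,3) S=152.6750 payoff=0.0000 vs cont=0.0000 → 0.0000 [wait]  ⇒ S*(3)=74.6145
t_2: node(2,0) S=62.3860 payoff=55.0440 vs cont=51.4061 → 55.0440 [stop]  node(2,1) S=89.2400 payoff=28.1900 vs cont=25.4767 → 28.1900 [stop]  node(2,2) S=127.6532 payoff=0.0000 vs cont=5.4994 → 5.4994 [wait]  ⇒ S*(2)=89.2400
t_1: node(1,0) S=74.6145 payoff=42.8155 vs cont=39.1776 → 42.8155 [stop]  node(1,1) S=106.7322 payoff=10.6978 vs cont=15.3511 → 15.3511 [wait]  ⇒ S*(1)=74.6145
t_0: node(0,0) S=89.2400 payoff=28.1900 vs cont=27.0060 → 28.1900 [stop]  ⇒ S*(0)=89.2400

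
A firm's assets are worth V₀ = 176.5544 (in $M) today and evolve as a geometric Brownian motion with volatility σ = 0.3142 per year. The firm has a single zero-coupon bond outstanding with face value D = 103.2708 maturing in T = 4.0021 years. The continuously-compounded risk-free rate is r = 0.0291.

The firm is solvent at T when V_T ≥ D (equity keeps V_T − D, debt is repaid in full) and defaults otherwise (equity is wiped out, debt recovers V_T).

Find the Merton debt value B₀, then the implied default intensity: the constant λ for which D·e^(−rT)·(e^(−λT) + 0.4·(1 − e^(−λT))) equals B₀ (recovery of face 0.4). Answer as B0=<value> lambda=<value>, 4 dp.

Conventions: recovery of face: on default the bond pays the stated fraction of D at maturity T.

Work the structural quantities from V₀ = 176.5544 against face 103.2708:
d₁ = [ln(V₀/D) + (r + σ²/2)T] / (σ√T)
   = [ln(176.5544/103.2708) + (0.0291 + 0.5·0.3142²)·4.0021] / (0.3142·√4.0021)
   = [0.536274 + 0.314008] / 0.628565 = 1.352736
d₂ = d₁ − σ√T = 1.352736 − 0.628565 = 0.724171
N(d₁) = 0.911930,  N(d₂) = 0.765520,  e^(−rT) = 0.890065
E₀ = V₀·N(d₁) − D·e^(−rT)·N(d₂)
   = 176.5544·0.911930 − 103.2708·0.890065·0.765520 = 90.640455
B₀ = V₀ − E₀ = 176.5544 − 90.640455 = 85.913945
e^(−λT) = (B₀·e^(rT)/D − 0.4)/(1 − 0.4) = (85.9139·1.123514/103.2708 − 0.4)/0.6 = 0.89113821
λ = −ln(0.89113821)/4.0021 = 0.028799

B0=85.9139 lambda=0.0288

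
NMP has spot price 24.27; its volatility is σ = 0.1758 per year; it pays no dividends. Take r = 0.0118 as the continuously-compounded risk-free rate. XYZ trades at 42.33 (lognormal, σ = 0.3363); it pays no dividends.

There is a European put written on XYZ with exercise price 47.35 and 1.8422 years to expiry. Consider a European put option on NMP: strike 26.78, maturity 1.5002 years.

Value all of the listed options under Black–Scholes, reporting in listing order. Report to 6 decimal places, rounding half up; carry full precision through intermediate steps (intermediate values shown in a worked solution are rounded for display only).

price(XYZ put K=47.35) = 10.157331
price(NMP put K=26.78) = 3.338213

[XYZ put K=47.35]
σ√T = 0.3363·√1.8422 = 0.456452
d₁ = (ln(S/K) + (r+σ²/2)T) / (σ√T) = (ln(42.33/47.35) + (0.0118+0.3363²/2)·1.8422) / 0.456452 = (-0.112071 + 0.125912) / 0.456452 = 0.030324
d₂ = d₁ − σ√T = 0.030324 − 0.456452 = -0.426128
e^{−rT} = 0.978497
N(−d₁) = 0.487904,  N(−d₂) = 0.664993
price = K·e^{−rT}·N(−d₂) − S·N(−d₁) = 30.810321 − 20.652989 = 10.157331
[NMP put K=26.78]
σ√T = 0.1758·√1.5002 = 0.215325
d₁ = (ln(S/K) + (r+σ²/2)T) / (σ√T) = (ln(24.27/26.78) + (0.0118+0.1758²/2)·1.5002) / 0.215325 = (-0.098414 + 0.040885) / 0.215325 = -0.267176
d₂ = d₁ − σ√T = -0.267176 − 0.215325 = -0.482501
e^{−rT} = 0.982453
N(−d₁) = 0.605333,  N(−d₂) = 0.685275
price = K·e^{−rT}·N(−d₂) − S·N(−d₁) = 18.029654 − 14.691440 = 3.338213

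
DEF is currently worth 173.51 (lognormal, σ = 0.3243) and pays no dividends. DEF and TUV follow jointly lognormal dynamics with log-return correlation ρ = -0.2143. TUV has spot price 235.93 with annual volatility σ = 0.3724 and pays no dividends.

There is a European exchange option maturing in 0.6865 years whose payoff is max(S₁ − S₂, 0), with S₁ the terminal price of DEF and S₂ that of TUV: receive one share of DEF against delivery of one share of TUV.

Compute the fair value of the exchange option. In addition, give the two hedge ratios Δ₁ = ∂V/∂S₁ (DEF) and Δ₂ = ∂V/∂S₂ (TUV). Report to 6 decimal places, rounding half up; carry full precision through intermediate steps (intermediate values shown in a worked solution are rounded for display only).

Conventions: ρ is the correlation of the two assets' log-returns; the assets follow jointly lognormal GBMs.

σ_eff = √(σ₁² + σ₂² − 2ρσ₁σ₂) = √(0.3243² + 0.3724² − 2·-0.2143·0.3243·0.3724) = 0.543704
d₁ = (ln(S₁/S₂) + (q₂ − q₁ + σ_eff²/2)T) / (σ_eff√T) = (ln(173.51/235.93) + (0.0 − 0.0 + 0.147807)·0.6865) / 0.450488 = -0.456906
d₂ = d₁ − σ_eff√T = -0.456906 − 0.450488 = -0.907393
N(d₁) = 0.323869,  N(d₂) = 0.182099
V = S₁·e^{−q₁T}·N(d₁) − S₂·e^{−q₂T}·N(d₂) = 56.194567 − 42.962708 = 13.231859
Key observation: r never enters — measured in units of TUV, the claim is a call on S₁/S₂ struck at 1, so only the dividend yields and σ_eff matter.
Δ₁ = e^{−q₁T}·N(d₁) = 0.323869;  Δ₂ = −e^{−q₂T}·N(d₂) = -0.182099

exchange price = 13.231859
Δ1 = 0.323869
Δ2 = -0.182099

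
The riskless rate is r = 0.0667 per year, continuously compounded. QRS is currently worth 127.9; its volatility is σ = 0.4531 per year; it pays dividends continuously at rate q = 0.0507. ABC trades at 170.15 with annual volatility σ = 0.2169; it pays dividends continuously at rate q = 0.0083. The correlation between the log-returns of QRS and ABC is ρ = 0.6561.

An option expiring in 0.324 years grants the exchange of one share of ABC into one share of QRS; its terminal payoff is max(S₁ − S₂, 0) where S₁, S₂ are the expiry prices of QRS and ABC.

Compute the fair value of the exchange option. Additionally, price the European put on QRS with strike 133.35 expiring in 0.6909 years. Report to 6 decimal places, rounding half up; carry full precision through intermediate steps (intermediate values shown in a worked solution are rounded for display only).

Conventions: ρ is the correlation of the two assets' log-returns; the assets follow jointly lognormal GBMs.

exchange price = 0.860376
price(QRS put K=133.35) = 20.718380

σ_eff = √(σ₁² + σ₂² − 2ρσ₁σ₂) = √(0.4531² + 0.2169² − 2·0.6561·0.4531·0.2169) = 0.351263
d₁ = (ln(S₁/S₂) + (q₂ − q₁ + σ_eff²/2)T) / (σ_eff√T) = (ln(127.9/170.15) + (0.0083 − 0.0507 + 0.061693)·0.324) / 0.199942 = -1.396307
d₂ = d₁ − σ_eff√T = -1.396307 − 0.199942 = -1.596249
N(d₁) = 0.081311,  N(d₂) = 0.055217
V = S₁·e^{−q₁T}·N(d₁) − S₂·e^{−q₂T}·N(d₂) = 10.230251 − 9.369875 = 0.860376
[vanilla: QRS put K=133.35]
σ√T = 0.4531·√0.6909 = 0.376619
d₁ = (ln(S/K) + (r−q+σ²/2)T) / (σ√T) = (ln(127.9/133.35) + (0.0667−0.0507+0.4531²/2)·0.6909) / 0.376619 = (-0.041729 + 0.081975) / 0.376619 = 0.106863
d₂ = d₁ − σ√T = 0.106863 − 0.376619 = -0.269755
e^{−rT} = 0.954963
e^{−qT} = 0.965578
N(−d₁) = 0.457449,  N(−d₂) = 0.606326
price = K·e^{−rT}·N(−d₂) − S·e^{−qT}·N(−d₁) = 77.212117 − 56.493737 = 20.718380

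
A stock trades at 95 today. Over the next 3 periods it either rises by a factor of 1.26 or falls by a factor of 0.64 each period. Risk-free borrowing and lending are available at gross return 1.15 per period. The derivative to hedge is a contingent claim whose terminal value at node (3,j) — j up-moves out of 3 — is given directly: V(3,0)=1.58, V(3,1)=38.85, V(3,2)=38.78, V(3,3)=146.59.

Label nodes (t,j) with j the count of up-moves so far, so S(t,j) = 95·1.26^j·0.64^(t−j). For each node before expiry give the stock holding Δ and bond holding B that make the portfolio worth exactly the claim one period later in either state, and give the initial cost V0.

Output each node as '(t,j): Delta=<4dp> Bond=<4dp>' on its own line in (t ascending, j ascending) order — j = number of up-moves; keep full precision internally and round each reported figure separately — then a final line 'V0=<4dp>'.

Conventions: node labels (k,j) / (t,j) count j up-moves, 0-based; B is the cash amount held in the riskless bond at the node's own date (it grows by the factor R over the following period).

(0,0): Delta=0.9513 Bond=-25.5524
(1,0): Delta=0.1512 Bond=19.2600
(1,1): Delta=1.0389 Bond=-39.8774
(2,0): Delta=1.5448 Bond=-32.0802
(2,1): Delta=-0.0015 Bond=33.8454
(2,2): Delta=1.1529 Bond=-63.0502
V0=64.8204

Arbitrage-free pricing uses the up-move probability p* = (R−d)/(u−d) = 0.8226, discounting each step at R = 1.15.
Payoffs at expiry: V(3,0)=1.5800, V(3,1)=38.8500, V(3,2)=38.7800, V(3,3)=146.5900
  t=2,j=0: stock 38.9120 → up 49.0291 (V=38.8500), down 24.9037 (V=1.5800). Price 28.0327; hedge Δ=1.5448, bond B=-32.0802.
  t=2,j=1: stock 76.6080 → up 96.5261 (V=38.7800), down 49.0291 (V=38.8500). Price 33.7325; hedge Δ=-0.0015, bond B=33.8454.
  t=2,j=2: stock 150.8220 → up 190.0357 (V=146.5900), down 96.5261 (V=38.7800). Price 110.8369; hedge Δ=1.1529, bond B=-63.0502.
  t=1,j=0: stock 60.8000 → up 76.6080 (V=33.7325), down 38.9120 (V=28.0327). Price 28.4533; hedge Δ=0.1512, bond B=19.2600.
  t=1,j=1: stock 119.7000 → up 150.8220 (V=110.8369), down 76.6080 (V=33.7325). Price 84.4844; hedge Δ=1.0389, bond B=-39.8774.
  t=0,j=0: stock 95.0000 → up 119.7000 (V=84.4844), down 60.8000 (V=28.4533). Price 64.8204; hedge Δ=0.9513, bond B=-25.5524.
Check: Δ(0,0)·S0 + B(0,0) = 64.8204 = V0.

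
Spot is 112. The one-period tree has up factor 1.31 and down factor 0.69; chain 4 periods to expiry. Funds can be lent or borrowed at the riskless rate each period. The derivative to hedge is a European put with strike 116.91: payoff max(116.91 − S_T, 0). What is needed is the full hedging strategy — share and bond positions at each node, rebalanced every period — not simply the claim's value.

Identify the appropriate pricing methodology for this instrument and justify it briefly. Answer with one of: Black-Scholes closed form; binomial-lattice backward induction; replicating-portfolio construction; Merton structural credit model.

framework: replicating-portfolio construction

Key observation: the task asks for the hedge itself — share and bond holdings at every node of the 4-period tree on spot 112 with factors 1.31/0.69 — which is exactly what the replicating-portfolio construction produces.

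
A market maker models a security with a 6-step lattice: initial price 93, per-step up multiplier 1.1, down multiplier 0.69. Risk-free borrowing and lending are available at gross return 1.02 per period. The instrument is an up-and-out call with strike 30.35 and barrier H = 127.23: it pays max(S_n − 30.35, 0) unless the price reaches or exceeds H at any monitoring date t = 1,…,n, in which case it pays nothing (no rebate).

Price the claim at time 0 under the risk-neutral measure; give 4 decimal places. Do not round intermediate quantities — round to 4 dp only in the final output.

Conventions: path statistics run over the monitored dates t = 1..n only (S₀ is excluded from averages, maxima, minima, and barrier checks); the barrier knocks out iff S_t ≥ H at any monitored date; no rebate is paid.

price = 24.6468

Under the martingale measure an up-move has probability p* = 0.8049; value the claim as the probability-weighted average of per-path payoffs, discounted 6 periods at R = 1.02.
Enumerate all 2^6 = 64 price paths (U = up ×1.1, D = down ×0.69); each path with k up-moves has probability p*^k·(1−p*)^(6−k).
DDDDDD: M=64.1700, payoff=0.0000, prob=0.000055
UDDDDD: M=102.3000, payoff=0.0000, prob=0.000228
DUDDDD: M=70.5870, payoff=0.0000, prob=0.000228
UUDDDD: M=112.5300, payoff=0.0000, prob=0.000939
DDUDDD: M=64.1700, payoff=0.0000, prob=0.000228
UDUDDD: M=102.3000, payoff=0.0000, prob=0.000939
DUUDDD: M=77.6457, payoff=0.0000, prob=0.000939
UUUDDD: M=123.7830, payoff=10.3138, prob=0.003874
DDDUDD: M=64.1700, payoff=0.0000, prob=0.000228
UDDUDD: M=102.3000, payoff=0.0000, prob=0.000939
DUDUDD: M=70.5870, payoff=0.0000, prob=0.000939
UUDUDD: M=112.5300, payoff=10.3138, prob=0.003874
DDUUDD: M=64.1700, payoff=0.0000, prob=0.000939
UDUUDD: M=102.3000, payoff=10.3138, prob=0.003874
DUUUDD: M=85.4103, payoff=10.3138, prob=0.003874
UUUUDD: M=136.1613, payoff=0.0000, prob=0.015978
DDDDUD: M=64.1700, payoff=0.0000, prob=0.000228
UDDDUD: M=102.3000, payoff=0.0000, prob=0.000939
DUDDUD: M=70.5870, payoff=0.0000, prob=0.000939
UUDDUD: M=112.5300, payoff=10.3138, prob=0.003874
DDUDUD: M=64.1700, payoff=0.0000, prob=0.000939
UDUDUD: M=102.3000, payoff=10.3138, prob=0.003874
DUUDUD: M=77.6457, payoff=10.3138, prob=0.003874
UUUDUD: M=123.7830, payoff=34.4764, prob=0.015978
DDDUUD: M=64.1700, payoff=0.0000, prob=0.000939
UDDUUD: M=102.3000, payoff=10.3138, prob=0.003874
DUDUUD: M=70.5870, payoff=10.3138, prob=0.003874
UUDUUD: M=112.5300, payoff=34.4764, prob=0.015978
DDUUUD: M=64.1700, payoff=10.3138, prob=0.003874
UDUUUD: M=102.3000, payoff=34.4764, prob=0.015978
DUUUUD: M=93.9513, payoff=34.4764, prob=0.015978
UUUUUD: M=149.7774, payoff=0.0000, prob=0.065911
DDDDDU: M=64.1700, payoff=0.0000, prob=0.000228
UDDDDU: M=102.3000, payoff=0.0000, prob=0.000939
DUDDDU: M=70.5870, payoff=0.0000, prob=0.000939
UUDDDU: M=112.5300, payoff=10.3138, prob=0.003874
DDUDDU: M=64.1700, payoff=0.0000, prob=0.000939
UDUDDU: M=102.3000, payoff=10.3138, prob=0.003874
DUUDDU: M=77.6457, payoff=10.3138, prob=0.003874
UUUDDU: M=123.7830, payoff=34.4764, prob=0.015978
DDDUDU: M=64.1700, payoff=0.0000, prob=0.000939
UDDUDU: M=102.3000, payoff=10.3138, prob=0.003874
DUDUDU: M=70.5870, payoff=10.3138, prob=0.003874
UUDUDU: M=112.5300, payoff=34.4764, prob=0.015978
DDUUDU: M=64.1700, payoff=10.3138, prob=0.003874
UDUUDU: M=102.3000, payoff=34.4764, prob=0.015978
DUUUDU: M=85.4103, payoff=34.4764, prob=0.015978
UUUUDU: M=136.1613, payoff=0.0000, prob=0.065911
DDDDUU: M=64.1700, payoff=0.0000, prob=0.000939
UDDDUU: M=102.3000, payoff=10.3138, prob=0.003874
DUDDUU: M=70.5870, payoff=10.3138, prob=0.003874
UUDDUU: M=112.5300, payoff=34.4764, prob=0.015978
DDUDUU: M=64.1700, payoff=10.3138, prob=0.003874
UDUDUU: M=102.3000, payoff=34.4764, prob=0.015978
DUUDUU: M=77.6457, payoff=34.4764, prob=0.015978
UUUDUU: M=123.7830, payoff=72.9964, prob=0.065911
DDDUUU: M=64.1700, payoff=10.3138, prob=0.003874
UDDUUU: M=102.3000, payoff=34.4764, prob=0.015978
DUDUUU: M=70.5870, payoff=34.4764, prob=0.015978
UUDUUU: M=112.5300, payoff=72.9964, prob=0.065911
DDUUUU: M=64.8264, payoff=34.4764, prob=0.015978
UDUUUU: M=103.3464, payoff=72.9964, prob=0.065911
DUUUUU: M=103.3464, payoff=72.9964, prob=0.065911
UUUUUU: M=164.7552, payoff=0.0000, prob=0.271882
Price = Σ prob·payoff / R^6 = 27.756306 / 1.126162 = 24.6468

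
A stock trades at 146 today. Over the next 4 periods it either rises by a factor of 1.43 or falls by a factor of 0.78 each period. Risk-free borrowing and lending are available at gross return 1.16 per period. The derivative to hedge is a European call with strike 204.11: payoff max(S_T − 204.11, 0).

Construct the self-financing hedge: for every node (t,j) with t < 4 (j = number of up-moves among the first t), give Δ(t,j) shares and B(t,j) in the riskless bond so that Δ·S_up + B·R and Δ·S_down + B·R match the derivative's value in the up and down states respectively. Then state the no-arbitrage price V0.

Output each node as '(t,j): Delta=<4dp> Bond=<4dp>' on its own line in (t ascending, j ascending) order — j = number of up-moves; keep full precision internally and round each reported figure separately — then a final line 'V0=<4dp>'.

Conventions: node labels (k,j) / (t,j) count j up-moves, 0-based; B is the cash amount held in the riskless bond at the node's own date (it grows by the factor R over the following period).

Risk-neutral probability p* = (R−d)/(u−d) = (1.16−0.78)/(1.43−0.78) = 0.5846.
Terminal payoffs: V(4,0)=0.0000, V(4,1)=0.0000, V(4,2)=0.0000, V(4,3)=128.8987, V(4,4)=406.4059
Node (3,0) S=69.2846: V=(p*·0.0000+(1−p*)·0.0000)/1.16=0.0000; Δ=(0.0000−0.0000)/(99.0770−54.0420)=0.0000; B=V−Δ·S=0.0000
Node (3,1) S=127.0218: V=(p*·0.0000+(1−p*)·0.0000)/1.16=0.0000; Δ=(0.0000−0.0000)/(181.6411−99.0770)=0.0000; B=V−Δ·S=0.0000
Node (3,2) S=232.8732: V=(p*·128.8987+(1−p*)·0.0000)/1.16=64.9622; Δ=(128.8987−0.0000)/(333.0087−181.6411)=0.8516; B=V−Δ·S=-133.3435
Node (3,3) S=426.9342: V=(p*·406.4059+(1−p*)·128.8987)/1.16=250.9773; Δ=(406.4059−128.8987)/(610.5159−333.0087)=1.0000; B=V−Δ·S=-175.9569
Node (2,0) S=88.8264: V=(p*·0.0000+(1−p*)·0.0000)/1.16=0.0000; Δ=(0.0000−0.0000)/(127.0218−69.2846)=0.0000; B=V−Δ·S=0.0000
Node (2,1) S=162.8484: V=(p*·64.9622+(1−p*)·0.0000)/1.16=32.7396; Δ=(64.9622−0.0000)/(232.8732−127.0218)=0.6137; B=V−Δ·S=-67.2023
Node (2,2) S=298.5554: V=(p*·250.9773+(1−p*)·64.9622)/1.16=149.7496; Δ=(250.9773−64.9622)/(426.9342−232.8732)=0.9585; B=V−Δ·S=-136.4275
Node (1,0) S=113.8800: V=(p*·32.7396+(1−p*)·0.0000)/1.16=16.5001; Δ=(32.7396−0.0000)/(162.8484−88.8264)=0.4423; B=V−Δ·S=-33.8685
Node (1,1) S=208.7800: V=(p*·149.7496+(1−p*)·32.7396)/1.16=87.1943; Δ=(149.7496−32.7396)/(298.5554−162.8484)=0.8622; B=V−Δ·S=-92.8211
Node (0,0) S=146.0000: V=(p*·87.1943+(1−p*)·16.5001)/1.16=49.8526; Δ=(87.1943−16.5001)/(208.7800−113.8800)=0.7449; B=V−Δ·S=-58.9078
Sanity check at the root: Δ(0,0)·S0 + B(0,0) reproduces V0 = 49.8526.

(0,0): Delta=0.7449 Bond=-58.9078
(1,0): Delta=0.4423 Bond=-33.8685
(1,1): Delta=0.8622 Bond=-92.8211
(2,0): Delta=0.0000 Bond=0.0000
(2,1): Delta=0.6137 Bond=-67.2023
(2,2): Delta=0.9585 Bond=-136.4275
(3,0): Delta=0.0000 Bond=0.0000
(3,1): Delta=0.0000 Bond=0.0000
(3,2): Delta=0.8516 Bond=-133.3435
(3,3): Delta=1.0000 Bond=-175.9569
V0=49.8526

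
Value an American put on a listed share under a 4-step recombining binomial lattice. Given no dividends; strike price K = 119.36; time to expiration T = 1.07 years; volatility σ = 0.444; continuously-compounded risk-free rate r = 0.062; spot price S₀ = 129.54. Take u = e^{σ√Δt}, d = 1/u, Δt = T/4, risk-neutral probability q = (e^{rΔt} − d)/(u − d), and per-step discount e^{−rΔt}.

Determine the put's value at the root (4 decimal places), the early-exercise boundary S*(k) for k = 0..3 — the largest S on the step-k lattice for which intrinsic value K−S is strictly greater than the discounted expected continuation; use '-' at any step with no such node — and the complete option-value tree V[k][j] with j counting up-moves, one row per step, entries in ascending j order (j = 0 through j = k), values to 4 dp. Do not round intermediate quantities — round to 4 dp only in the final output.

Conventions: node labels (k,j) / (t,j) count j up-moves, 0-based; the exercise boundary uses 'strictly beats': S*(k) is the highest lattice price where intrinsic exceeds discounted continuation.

Δt=0.26750  u=1.25815  d=0.79482  q=0.47894  discount=0.98355
step 4 (expiry): payoffs max(K−S,0) = 67.6612 37.5244 0.0000 0.0000 0.0000
step 3: (k=3,j=0): S=65.0446, K−S=54.3154, hold=52.3521 ⇒ V=54.3154 exercise | (k=3,j=1): S=102.9611, K−S=16.3989, hold=19.2310 ⇒ V=19.2310 continue | (k=3,j=2): S=162.9801, K−S=0.0000, hold=0.0000 ⇒ V=0.0000 continue | (k=3,j=3): S=257.9860, K−S=0.0000, hold=0.0000 ⇒ V=0.0000 continue  boundary S*=65.0446
step 2: (k=2,j=0): S=81.8356, K−S=37.5244, hold=36.8952 ⇒ V=37.5244 exercise | (k=2,j=1): S=129.5400, K−S=0.0000, hold=9.8558 ⇒ V=9.8558 continue | (k=2,j=2): S=205.0527, K−S=0.0000, hold=0.0000 ⇒ V=0.0000 continue  boundary S*=81.8356
step 1: (k=1,j=0): S=102.9611, K−S=16.3989, hold=23.8737 ⇒ V=23.8737 continue | (k=1,j=1): S=162.9801, K−S=0.0000, hold=5.0510 ⇒ V=5.0510 continue  boundary S*=-
step 0: (k=0,j=0): S=129.5400, K−S=0.0000, hold=14.6144 ⇒ V=14.6144 continue  boundary S*=-

price = 14.6144
boundary = - - 81.8356 65.0446
tree:
14.6144
23.8737 5.0510
37.5244 9.8558 0.0000
54.3154 19.2310 0.0000 0.0000
67.6612 37.5244 0.0000 0.0000 0.0000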